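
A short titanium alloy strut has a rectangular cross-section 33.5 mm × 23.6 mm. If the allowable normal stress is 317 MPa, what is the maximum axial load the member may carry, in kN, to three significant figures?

251 kN

A = 790.6 mm².
P_max = σ_allow · A = 317 · 790.6 = 250600 N = 250.6 kN.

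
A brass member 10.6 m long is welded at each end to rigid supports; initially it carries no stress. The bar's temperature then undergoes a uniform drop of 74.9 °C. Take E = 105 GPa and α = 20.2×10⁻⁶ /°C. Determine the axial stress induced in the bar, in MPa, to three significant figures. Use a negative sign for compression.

159 MPa

Free thermal expansion αLΔT = 20.2e-6 · 10600 · -74.9 = -16.04 mm.
The walls impose strain ε = −(-16.04)/10600 = 1.5130e-03; σ = Eε = 105000 · 1.5130e-03 = 158.9 MPa.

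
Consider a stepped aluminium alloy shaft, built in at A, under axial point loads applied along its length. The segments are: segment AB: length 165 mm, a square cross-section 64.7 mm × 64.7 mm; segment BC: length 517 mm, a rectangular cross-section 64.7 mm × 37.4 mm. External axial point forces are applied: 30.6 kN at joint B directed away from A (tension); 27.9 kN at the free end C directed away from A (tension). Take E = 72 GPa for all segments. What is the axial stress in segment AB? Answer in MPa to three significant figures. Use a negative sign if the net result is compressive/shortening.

14.0 MPa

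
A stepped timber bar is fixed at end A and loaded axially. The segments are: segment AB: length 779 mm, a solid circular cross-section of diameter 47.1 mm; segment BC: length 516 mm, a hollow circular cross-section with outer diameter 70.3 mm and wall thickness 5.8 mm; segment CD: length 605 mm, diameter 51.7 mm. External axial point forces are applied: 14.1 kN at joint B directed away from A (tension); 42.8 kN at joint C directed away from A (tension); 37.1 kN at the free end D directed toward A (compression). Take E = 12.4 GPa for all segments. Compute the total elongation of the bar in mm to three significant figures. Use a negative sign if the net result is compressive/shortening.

0.0535 mm

Internal axial forces (sectioning from the free end, tension +): N_CD = -37.1 kN, N_BC = 5.7 kN, N_AB = 19.8 kN.
A_AB = 1742 mm².
A_BC = 1175 mm².
A_CD = 2099 mm².
δ_AB = 19800·779/(1742·12400) = 0.7139 mm
δ_BC = 5700·516/(1175·12400) = 0.2018 mm
δ_CD = -37100·605/(2099·12400) = -0.8623 mm
δ = Σδ_i = 0.05348 mm.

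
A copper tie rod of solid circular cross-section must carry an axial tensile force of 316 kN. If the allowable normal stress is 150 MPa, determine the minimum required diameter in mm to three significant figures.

51.8 mm

Required area A ≥ P/σ_allow = 316000/150 = 2107 mm².
For a solid circular section, d ≥ √(4A/π) = 51.79 mm.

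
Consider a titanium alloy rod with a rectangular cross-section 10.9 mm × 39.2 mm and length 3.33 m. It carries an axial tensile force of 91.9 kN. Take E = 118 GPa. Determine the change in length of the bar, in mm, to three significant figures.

6.07 mm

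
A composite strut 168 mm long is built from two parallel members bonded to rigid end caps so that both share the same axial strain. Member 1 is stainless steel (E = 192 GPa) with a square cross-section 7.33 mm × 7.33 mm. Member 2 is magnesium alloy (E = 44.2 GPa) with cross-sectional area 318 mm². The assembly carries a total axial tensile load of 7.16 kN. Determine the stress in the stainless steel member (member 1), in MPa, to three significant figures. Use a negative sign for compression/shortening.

A_1 = 53.73 mm².
Equal strain + equilibrium ⇒ each member carries load in proportion to AE: A₁E₁ = 10320000 N, A₂E₂ = 14060000 N, ΣAE = 24370000 N.
σ₁ = P·E₁/ΣAE = 7160·192000/24370000 = 56.41 MPa.

56.4 MPa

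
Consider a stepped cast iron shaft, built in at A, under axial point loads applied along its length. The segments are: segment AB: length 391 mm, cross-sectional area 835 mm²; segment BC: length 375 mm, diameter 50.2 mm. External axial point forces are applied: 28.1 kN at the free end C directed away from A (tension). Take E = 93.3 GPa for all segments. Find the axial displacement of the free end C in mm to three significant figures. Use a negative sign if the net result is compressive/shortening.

Internal axial forces (sectioning from the free end, tension +): N_BC = 28.1 kN, N_AB = 28.1 kN.
A_BC = 1979 mm².
δ_AB = 28100·391/(835·93300) = 0.141 mm
δ_BC = 28100·375/(1979·93300) = 0.05706 mm
δ = Σδ_i = 0.1981 mm.

0.198 mm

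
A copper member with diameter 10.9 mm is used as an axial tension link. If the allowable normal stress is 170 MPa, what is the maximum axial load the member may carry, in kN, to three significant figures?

A = 93.31 mm².
P_max = σ_allow · A = 170 · 93.31 = 15860 N = 15.86 kN.

15.9 kN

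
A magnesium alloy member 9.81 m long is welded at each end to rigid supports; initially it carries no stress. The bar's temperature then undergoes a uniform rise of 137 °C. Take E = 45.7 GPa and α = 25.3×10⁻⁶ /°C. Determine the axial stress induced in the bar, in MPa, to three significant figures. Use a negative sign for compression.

-158 MPa

Free thermal expansion αLΔT = 25.3e-6 · 9810 · 137 = 34 mm.
The walls impose strain ε = −(34)/9810 = -3.4661e-03; σ = Eε = 45700 · -3.4661e-03 = -158.4 MPa.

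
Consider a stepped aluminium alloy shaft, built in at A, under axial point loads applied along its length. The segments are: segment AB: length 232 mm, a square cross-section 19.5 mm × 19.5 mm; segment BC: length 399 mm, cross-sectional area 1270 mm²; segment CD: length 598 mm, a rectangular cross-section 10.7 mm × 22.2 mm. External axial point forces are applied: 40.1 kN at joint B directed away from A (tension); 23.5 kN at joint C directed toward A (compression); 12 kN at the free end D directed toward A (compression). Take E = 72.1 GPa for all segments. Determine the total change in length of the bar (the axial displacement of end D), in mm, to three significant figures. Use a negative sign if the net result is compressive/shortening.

Internal axial forces (sectioning from the free end, tension +): N_CD = -12 kN, N_BC = -35.5 kN, N_AB = 4.6 kN.
A_AB = 380.2 mm².
A_CD = 237.5 mm².
δ_AB = 4600·232/(380.2·72100) = 0.03893 mm
δ_BC = -35500·399/(1270·72100) = -0.1547 mm
δ_CD = -12000·598/(237.5·72100) = -0.419 mm
δ = Σδ_i = -0.5348 mm.

-0.535 mm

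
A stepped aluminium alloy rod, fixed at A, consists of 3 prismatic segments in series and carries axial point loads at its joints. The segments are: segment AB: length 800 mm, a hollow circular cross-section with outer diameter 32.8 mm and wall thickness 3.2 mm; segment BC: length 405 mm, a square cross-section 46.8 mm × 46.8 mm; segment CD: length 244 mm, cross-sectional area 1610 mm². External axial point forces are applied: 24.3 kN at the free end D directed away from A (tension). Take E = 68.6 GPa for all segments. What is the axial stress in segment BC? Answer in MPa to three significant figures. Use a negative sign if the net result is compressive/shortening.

11.1 MPa

Internal axial forces (sectioning from the free end, tension +): N_CD = 24.3 kN, N_BC = 24.3 kN, N_AB = 24.3 kN.
A_BC = 2190 mm².
σ_BC = N_BC/A_BC = 24300/2190 = 11.09 MPa.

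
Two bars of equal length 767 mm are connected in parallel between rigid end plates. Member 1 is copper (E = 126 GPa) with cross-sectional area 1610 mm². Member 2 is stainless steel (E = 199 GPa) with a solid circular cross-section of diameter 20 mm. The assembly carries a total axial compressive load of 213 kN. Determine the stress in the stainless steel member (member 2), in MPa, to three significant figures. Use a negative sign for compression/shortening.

A_2 = 314.2 mm².
Equal strain + equilibrium ⇒ each member carries load in proportion to AE: A₁E₁ = 202900000 N, A₂E₂ = 62520000 N, ΣAE = 265400000 N.
σ₂ = P·E₂/ΣAE = -213000·199000/265400000 = -159.7 MPa.

-160 MPa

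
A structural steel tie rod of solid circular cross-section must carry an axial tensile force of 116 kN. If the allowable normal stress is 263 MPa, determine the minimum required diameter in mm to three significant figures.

23.7 mm

Required area A ≥ P/σ_allow = 116000/263 = 441.1 mm².
For a solid circular section, d ≥ √(4A/π) = 23.7 mm.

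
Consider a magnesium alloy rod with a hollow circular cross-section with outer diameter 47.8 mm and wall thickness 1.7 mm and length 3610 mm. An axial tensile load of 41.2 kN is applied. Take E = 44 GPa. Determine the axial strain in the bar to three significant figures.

0.00380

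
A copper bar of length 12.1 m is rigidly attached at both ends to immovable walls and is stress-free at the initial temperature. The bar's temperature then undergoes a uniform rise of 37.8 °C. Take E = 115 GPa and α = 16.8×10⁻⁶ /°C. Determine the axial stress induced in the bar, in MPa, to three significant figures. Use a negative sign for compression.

Free thermal expansion αLΔT = 16.8e-6 · 12100 · 37.8 = 7.684 mm.
The walls impose strain ε = −(7.684)/12100 = -6.3504e-04; σ = Eε = 115000 · -6.3504e-04 = -73.03 MPa.

-73.0 MPa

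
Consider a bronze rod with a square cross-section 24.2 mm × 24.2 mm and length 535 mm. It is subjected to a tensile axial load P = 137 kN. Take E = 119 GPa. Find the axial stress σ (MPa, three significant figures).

234 MPa

A = 585.6 mm².
σ = N/A = 137000/585.6 = 233.9 MPa.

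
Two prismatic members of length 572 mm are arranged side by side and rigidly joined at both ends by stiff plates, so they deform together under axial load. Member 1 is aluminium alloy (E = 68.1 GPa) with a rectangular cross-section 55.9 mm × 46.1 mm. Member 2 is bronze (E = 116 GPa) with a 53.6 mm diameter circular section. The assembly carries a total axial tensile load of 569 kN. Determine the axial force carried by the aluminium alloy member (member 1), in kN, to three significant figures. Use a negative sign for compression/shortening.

228 kN

A_1 = 2577 mm².
A_2 = 2256 mm².
Equal strain + equilibrium ⇒ each member carries load in proportion to AE: A₁E₁ = 175500000 N, A₂E₂ = 261700000 N, ΣAE = 437200000 N.
F₁ = P·A₁E₁/ΣAE = 569000·175500000/437200000 = 228400 N.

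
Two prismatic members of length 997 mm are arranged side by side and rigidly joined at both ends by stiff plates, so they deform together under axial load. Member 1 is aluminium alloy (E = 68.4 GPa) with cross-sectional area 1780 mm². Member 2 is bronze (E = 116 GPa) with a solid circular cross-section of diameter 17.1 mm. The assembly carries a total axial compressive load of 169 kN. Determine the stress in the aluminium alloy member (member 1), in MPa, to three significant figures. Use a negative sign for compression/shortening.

-77.9 MPa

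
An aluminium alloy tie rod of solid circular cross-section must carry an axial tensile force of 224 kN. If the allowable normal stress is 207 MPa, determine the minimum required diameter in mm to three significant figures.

Required area A ≥ P/σ_allow = 224000/207 = 1082 mm².
For a solid circular section, d ≥ √(4A/π) = 37.12 mm.

37.1 mm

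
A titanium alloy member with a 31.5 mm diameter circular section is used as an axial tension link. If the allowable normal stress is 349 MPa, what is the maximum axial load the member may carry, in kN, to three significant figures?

272 kN

A = 779.3 mm².
P_max = σ_allow · A = 349 · 779.3 = 272000 N = 272 kN.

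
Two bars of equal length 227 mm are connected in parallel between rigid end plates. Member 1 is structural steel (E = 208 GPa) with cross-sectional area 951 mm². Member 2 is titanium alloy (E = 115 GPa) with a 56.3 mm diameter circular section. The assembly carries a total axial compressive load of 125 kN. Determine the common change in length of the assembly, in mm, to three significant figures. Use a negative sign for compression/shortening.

-0.0586 mm

A_2 = 2489 mm².
Equal strain + equilibrium ⇒ each member carries load in proportion to AE: A₁E₁ = 197800000 N, A₂E₂ = 286300000 N, ΣAE = 484100000 N.
δ = PL/ΣAE = -125000·227/484100000 = -0.05861 mm.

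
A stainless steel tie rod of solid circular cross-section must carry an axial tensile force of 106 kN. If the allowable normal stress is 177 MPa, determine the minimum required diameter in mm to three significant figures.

27.6 mm

Required area A ≥ P/σ_allow = 106000/177 = 598.9 mm².
For a solid circular section, d ≥ √(4A/π) = 27.61 mm.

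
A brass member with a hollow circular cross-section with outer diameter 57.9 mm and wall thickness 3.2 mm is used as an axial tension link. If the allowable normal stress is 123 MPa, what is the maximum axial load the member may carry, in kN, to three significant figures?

67.6 kN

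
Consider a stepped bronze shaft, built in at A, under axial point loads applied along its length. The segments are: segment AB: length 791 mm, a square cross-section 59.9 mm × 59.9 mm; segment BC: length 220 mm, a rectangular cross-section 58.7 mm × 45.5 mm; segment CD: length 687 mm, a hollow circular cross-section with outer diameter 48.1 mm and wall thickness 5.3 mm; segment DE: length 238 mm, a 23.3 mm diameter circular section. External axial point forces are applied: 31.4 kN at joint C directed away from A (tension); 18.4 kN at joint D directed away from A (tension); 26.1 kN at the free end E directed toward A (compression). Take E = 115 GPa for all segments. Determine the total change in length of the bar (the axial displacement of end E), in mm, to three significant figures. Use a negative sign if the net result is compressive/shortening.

-0.129 mm

Internal axial forces (sectioning from the free end, tension +): N_DE = -26.1 kN, N_CD = -7.7 kN, N_BC = 23.7 kN, N_AB = 23.7 kN.
A_AB = 3588 mm².
A_BC = 2671 mm².
A_CD = 712.6 mm².
A_DE = 426.4 mm².
δ_AB = 23700·791/(3588·115000) = 0.04543 mm
δ_BC = 23700·220/(2671·115000) = 0.01698 mm
δ_CD = -7700·687/(712.6·115000) = -0.06455 mm
δ_DE = -26100·238/(426.4·115000) = -0.1267 mm
δ = Σδ_i = -0.1288 mm.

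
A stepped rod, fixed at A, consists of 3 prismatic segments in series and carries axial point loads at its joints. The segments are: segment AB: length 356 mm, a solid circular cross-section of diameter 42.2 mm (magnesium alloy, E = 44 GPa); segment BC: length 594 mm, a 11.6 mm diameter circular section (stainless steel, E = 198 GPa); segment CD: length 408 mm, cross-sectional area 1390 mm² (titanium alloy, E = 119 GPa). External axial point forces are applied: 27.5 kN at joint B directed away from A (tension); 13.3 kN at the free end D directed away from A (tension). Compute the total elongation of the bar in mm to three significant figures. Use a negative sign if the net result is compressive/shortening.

Internal axial forces (sectioning from the free end, tension +): N_CD = 13.3 kN, N_BC = 13.3 kN, N_AB = 40.8 kN.
A_AB = 1399 mm².
A_BC = 105.7 mm².
δ_AB = 40800·356/(1399·44000) = 0.236 mm
δ_BC = 13300·594/(105.7·198000) = 0.3775 mm
δ_CD = 13300·408/(1390·119000) = 0.03281 mm
δ = Σδ_i = 0.6464 mm.

0.646 mm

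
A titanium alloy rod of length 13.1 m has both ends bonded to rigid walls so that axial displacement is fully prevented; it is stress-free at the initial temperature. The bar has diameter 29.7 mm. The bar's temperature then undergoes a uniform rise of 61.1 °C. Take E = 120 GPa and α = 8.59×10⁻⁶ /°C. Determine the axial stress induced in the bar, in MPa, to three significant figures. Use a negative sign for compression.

Free thermal expansion αLΔT = 8.59e-6 · 13100 · 61.1 = 6.876 mm.
The walls impose strain ε = −(6.876)/13100 = -5.2485e-04; σ = Eε = 120000 · -5.2485e-04 = -62.98 MPa.

-63.0 MPa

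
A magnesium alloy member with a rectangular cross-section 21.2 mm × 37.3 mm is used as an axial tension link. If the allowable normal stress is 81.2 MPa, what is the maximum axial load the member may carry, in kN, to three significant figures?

A = 790.8 mm².
P_max = σ_allow · A = 81.2 · 790.8 = 64210 N = 64.21 kN.

64.2 kN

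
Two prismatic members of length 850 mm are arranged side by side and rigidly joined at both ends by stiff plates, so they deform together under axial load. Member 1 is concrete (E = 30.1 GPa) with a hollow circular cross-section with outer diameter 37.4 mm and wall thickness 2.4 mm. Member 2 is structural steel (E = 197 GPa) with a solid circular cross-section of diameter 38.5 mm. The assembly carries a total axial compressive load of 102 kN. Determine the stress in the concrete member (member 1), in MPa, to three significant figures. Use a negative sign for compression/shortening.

-12.9 MPa

A_1 = 263.9 mm².
A_2 = 1164 mm².
Equal strain + equilibrium ⇒ each member carries load in proportion to AE: A₁E₁ = 7943000 N, A₂E₂ = 229300000 N, ΣAE = 237300000 N.
σ₁ = P·E₁/ΣAE = -102000·30100/237300000 = -12.94 MPa.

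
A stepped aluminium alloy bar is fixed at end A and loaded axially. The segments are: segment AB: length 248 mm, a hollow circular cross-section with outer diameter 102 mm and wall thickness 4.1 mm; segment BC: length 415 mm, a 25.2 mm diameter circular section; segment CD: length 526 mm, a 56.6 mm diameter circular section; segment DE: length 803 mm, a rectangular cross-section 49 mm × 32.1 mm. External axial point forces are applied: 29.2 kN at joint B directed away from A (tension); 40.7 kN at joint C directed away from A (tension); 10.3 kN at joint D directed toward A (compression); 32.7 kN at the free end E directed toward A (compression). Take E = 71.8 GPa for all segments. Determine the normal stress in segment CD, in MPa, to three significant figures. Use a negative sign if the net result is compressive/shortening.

-17.1 MPa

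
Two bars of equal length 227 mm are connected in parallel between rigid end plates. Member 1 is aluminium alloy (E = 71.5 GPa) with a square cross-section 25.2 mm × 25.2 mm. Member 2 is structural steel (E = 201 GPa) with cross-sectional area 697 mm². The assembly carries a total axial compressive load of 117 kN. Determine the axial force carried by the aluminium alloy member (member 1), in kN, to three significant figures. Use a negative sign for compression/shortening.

A_1 = 635 mm².
Equal strain + equilibrium ⇒ each member carries load in proportion to AE: A₁E₁ = 45410000 N, A₂E₂ = 140100000 N, ΣAE = 185500000 N.
F₁ = P·A₁E₁/ΣAE = -117000·45410000/185500000 = -28640 N.

-28.6 kN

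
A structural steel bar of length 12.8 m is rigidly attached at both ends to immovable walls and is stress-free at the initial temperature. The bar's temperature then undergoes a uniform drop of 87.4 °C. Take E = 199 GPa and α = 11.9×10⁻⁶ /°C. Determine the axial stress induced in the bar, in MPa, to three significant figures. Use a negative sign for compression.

207 MPa

Free thermal expansion αLΔT = 11.9e-6 · 12800 · -87.4 = -13.31 mm.
The walls impose strain ε = −(-13.31)/12800 = 1.0401e-03; σ = Eε = 199000 · 1.0401e-03 = 207 MPa.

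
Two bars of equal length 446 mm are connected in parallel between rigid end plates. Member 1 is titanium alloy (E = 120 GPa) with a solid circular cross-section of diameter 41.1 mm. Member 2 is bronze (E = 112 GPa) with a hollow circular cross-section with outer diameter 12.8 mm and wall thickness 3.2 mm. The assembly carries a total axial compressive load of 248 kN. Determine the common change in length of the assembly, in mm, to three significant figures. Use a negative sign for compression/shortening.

A_1 = 1327 mm².
A_2 = 96.51 mm².
Equal strain + equilibrium ⇒ each member carries load in proportion to AE: A₁E₁ = 159200000 N, A₂E₂ = 10810000 N, ΣAE = 170000000 N.
δ = PL/ΣAE = -248000·446/170000000 = -0.6506 mm.

-0.651 mm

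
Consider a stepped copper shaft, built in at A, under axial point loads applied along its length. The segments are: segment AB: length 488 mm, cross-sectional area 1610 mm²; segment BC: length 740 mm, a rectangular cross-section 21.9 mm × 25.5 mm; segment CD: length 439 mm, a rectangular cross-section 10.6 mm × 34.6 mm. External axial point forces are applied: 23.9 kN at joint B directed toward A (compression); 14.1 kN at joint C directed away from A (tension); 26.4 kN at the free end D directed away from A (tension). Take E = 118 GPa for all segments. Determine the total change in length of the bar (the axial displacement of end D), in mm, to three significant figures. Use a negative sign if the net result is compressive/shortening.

0.765 mm

Internal axial forces (sectioning from the free end, tension +): N_CD = 26.4 kN, N_BC = 40.5 kN, N_AB = 16.6 kN.
A_BC = 558.4 mm².
A_CD = 366.8 mm².
δ_AB = 16600·488/(1610·118000) = 0.04264 mm
δ_BC = 40500·740/(558.4·118000) = 0.4548 mm
δ_CD = 26400·439/(366.8·118000) = 0.2678 mm
δ = Σδ_i = 0.7652 mm.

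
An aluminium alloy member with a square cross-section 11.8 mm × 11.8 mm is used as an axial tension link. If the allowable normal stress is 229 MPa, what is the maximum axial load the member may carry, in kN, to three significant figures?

A = 139.2 mm².
P_max = σ_allow · A = 229 · 139.2 = 31890 N = 31.89 kN.

31.9 kN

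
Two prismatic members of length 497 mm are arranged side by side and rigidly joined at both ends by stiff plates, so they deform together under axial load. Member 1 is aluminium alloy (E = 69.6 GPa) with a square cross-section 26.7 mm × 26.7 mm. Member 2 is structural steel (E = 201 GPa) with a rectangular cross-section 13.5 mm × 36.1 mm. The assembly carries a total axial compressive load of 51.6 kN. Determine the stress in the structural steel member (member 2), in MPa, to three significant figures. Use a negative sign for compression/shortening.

-70.3 MPa

A_1 = 712.9 mm².
A_2 = 487.4 mm².
Equal strain + equilibrium ⇒ each member carries load in proportion to AE: A₁E₁ = 49620000 N, A₂E₂ = 97960000 N, ΣAE = 147600000 N.
σ₂ = P·E₂/ΣAE = -51600·201000/147600000 = -70.28 MPa.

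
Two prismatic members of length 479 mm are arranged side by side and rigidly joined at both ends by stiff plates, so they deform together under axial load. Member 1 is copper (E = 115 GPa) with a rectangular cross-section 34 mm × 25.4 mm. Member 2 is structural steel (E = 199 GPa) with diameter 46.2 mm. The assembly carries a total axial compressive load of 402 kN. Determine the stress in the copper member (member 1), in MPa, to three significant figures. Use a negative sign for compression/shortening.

-107 MPa

A_1 = 863.6 mm².
A_2 = 1676 mm².
Equal strain + equilibrium ⇒ each member carries load in proportion to AE: A₁E₁ = 99310000 N, A₂E₂ = 333600000 N, ΣAE = 432900000 N.
σ₁ = P·E₁/ΣAE = -402000·115000/432900000 = -106.8 MPa.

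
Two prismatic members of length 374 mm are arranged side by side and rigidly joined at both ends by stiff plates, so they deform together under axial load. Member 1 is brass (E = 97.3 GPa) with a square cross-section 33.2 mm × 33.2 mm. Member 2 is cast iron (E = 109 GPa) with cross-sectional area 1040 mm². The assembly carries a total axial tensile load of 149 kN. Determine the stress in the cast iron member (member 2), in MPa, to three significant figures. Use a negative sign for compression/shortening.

73.6 MPa

A_1 = 1102 mm².
Equal strain + equilibrium ⇒ each member carries load in proportion to AE: A₁E₁ = 107200000 N, A₂E₂ = 113400000 N, ΣAE = 220600000 N.
σ₂ = P·E₂/ΣAE = 149000·109000/220600000 = 73.62 MPa.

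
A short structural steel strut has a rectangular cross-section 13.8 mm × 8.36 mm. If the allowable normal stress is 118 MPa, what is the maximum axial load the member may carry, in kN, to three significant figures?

A = 115.4 mm².
P_max = σ_allow · A = 118 · 115.4 = 13610 N = 13.61 kN.

13.6 kN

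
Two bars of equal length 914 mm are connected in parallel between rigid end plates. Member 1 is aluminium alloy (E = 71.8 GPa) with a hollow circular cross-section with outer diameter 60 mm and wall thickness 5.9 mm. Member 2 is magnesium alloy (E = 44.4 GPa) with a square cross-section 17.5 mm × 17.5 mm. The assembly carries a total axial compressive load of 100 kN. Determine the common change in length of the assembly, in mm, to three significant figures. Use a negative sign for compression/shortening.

A_1 = 1003 mm².
A_2 = 306.2 mm².
Equal strain + equilibrium ⇒ each member carries load in proportion to AE: A₁E₁ = 72000000 N, A₂E₂ = 13600000 N, ΣAE = 85600000 N.
δ = PL/ΣAE = -100000·914/85600000 = -1.068 mm.

-1.07 mm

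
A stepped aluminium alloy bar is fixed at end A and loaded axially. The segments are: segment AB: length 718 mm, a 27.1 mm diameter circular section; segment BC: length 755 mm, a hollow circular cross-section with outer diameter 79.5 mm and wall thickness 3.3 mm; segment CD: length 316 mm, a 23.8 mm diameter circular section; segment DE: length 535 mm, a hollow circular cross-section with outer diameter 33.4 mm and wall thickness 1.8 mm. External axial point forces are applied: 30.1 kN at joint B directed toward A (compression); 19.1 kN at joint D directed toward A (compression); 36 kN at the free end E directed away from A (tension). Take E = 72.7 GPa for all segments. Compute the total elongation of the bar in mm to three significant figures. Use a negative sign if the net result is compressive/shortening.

Internal axial forces (sectioning from the free end, tension +): N_DE = 36 kN, N_CD = 16.9 kN, N_BC = 16.9 kN, N_AB = -13.2 kN.
A_AB = 576.8 mm².
A_BC = 790 mm².
A_CD = 444.9 mm².
A_DE = 178.7 mm².
δ_AB = -13200·718/(576.8·72700) = -0.226 mm
δ_BC = 16900·755/(790·72700) = 0.2222 mm
δ_CD = 16900·316/(444.9·72700) = 0.1651 mm
δ_DE = 36000·535/(178.7·72700) = 1.483 mm
δ = Σδ_i = 1.644 mm.

1.64 mm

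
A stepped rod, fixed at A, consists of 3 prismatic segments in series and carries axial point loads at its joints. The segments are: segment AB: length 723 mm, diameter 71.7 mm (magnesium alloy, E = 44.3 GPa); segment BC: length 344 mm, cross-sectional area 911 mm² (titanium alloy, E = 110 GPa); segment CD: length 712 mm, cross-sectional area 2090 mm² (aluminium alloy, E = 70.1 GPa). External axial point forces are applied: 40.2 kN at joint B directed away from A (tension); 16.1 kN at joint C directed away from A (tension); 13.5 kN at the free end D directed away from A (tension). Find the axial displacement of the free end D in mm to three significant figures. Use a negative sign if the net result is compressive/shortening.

Internal axial forces (sectioning from the free end, tension +): N_CD = 13.5 kN, N_BC = 29.6 kN, N_AB = 69.8 kN.
A_AB = 4038 mm².
δ_AB = 69800·723/(4038·44300) = 0.2821 mm
δ_BC = 29600·344/(911·110000) = 0.1016 mm
δ_CD = 13500·712/(2090·70100) = 0.06561 mm
δ = Σδ_i = 0.4494 mm.

0.449 mm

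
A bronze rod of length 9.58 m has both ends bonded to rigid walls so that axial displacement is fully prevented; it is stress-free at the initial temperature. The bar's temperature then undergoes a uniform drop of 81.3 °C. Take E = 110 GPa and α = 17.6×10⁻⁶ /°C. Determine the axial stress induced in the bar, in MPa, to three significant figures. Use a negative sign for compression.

Free thermal expansion αLΔT = 17.6e-6 · 9580 · -81.3 = -13.71 mm.
The walls impose strain ε = −(-13.71)/9580 = 1.4309e-03; σ = Eε = 110000 · 1.4309e-03 = 157.4 MPa.

157 MPa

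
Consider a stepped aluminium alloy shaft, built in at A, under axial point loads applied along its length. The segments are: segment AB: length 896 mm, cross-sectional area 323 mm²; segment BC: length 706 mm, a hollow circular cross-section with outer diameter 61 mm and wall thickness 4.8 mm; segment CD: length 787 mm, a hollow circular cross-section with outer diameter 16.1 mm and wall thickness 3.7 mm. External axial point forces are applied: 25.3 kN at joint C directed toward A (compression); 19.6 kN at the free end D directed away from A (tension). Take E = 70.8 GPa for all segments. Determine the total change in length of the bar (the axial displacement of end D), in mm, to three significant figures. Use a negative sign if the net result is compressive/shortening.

Internal axial forces (sectioning from the free end, tension +): N_CD = 19.6 kN, N_BC = -5.7 kN, N_AB = -5.7 kN.
A_BC = 847.5 mm².
A_CD = 144.1 mm².
δ_AB = -5700·896/(323·70800) = -0.2233 mm
δ_BC = -5700·706/(847.5·70800) = -0.06707 mm
δ_CD = 19600·787/(144.1·70800) = 1.512 mm
δ = Σδ_i = 1.221 mm.

1.22 mm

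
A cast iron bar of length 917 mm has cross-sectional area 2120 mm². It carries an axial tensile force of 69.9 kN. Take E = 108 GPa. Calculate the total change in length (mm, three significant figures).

δ_mech = NL/(AE) = 69900·917/(2120·108000) = 0.28 mm.

0.280 mm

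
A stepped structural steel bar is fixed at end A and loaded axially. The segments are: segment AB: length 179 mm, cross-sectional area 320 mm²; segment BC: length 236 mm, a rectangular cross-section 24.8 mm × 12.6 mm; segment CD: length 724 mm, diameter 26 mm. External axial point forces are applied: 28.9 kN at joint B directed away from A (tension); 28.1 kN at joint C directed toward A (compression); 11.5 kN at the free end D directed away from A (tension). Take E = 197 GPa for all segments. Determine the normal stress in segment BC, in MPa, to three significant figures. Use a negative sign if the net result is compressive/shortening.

Internal axial forces (sectioning from the free end, tension +): N_CD = 11.5 kN, N_BC = -16.6 kN, N_AB = 12.3 kN.
A_BC = 312.5 mm².
σ_BC = N_BC/A_BC = -16600/312.5 = -53.12 MPa.

-53.1 MPa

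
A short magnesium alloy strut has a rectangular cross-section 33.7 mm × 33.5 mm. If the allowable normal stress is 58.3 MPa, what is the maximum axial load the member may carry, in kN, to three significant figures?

65.8 kN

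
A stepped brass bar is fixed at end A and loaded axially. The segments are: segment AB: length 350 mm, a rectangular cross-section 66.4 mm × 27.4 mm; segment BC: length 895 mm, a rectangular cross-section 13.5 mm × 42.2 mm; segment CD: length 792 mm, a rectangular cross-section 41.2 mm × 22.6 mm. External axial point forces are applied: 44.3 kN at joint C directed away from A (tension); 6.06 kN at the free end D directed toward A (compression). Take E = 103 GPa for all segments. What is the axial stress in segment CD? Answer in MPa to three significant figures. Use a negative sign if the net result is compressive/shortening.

Internal axial forces (sectioning from the free end, tension +): N_CD = -6.06 kN, N_BC = 38.24 kN, N_AB = 38.24 kN.
A_CD = 931.1 mm².
σ_CD = N_CD/A_CD = -6060/931.1 = -6.508 MPa.

-6.51 MPa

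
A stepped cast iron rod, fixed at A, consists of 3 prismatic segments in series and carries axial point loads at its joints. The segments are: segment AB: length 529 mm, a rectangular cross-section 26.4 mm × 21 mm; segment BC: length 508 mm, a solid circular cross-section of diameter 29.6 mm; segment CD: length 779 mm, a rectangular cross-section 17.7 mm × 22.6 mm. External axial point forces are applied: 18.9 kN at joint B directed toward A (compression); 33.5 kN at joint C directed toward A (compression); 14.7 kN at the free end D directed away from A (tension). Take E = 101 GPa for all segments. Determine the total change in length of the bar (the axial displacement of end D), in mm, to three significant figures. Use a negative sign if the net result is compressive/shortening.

Internal axial forces (sectioning from the free end, tension +): N_CD = 14.7 kN, N_BC = -18.8 kN, N_AB = -37.7 kN.
A_AB = 554.4 mm².
A_BC = 688.1 mm².
A_CD = 400 mm².
δ_AB = -37700·529/(554.4·101000) = -0.3562 mm
δ_BC = -18800·508/(688.1·101000) = -0.1374 mm
δ_CD = 14700·779/(400·101000) = 0.2834 mm
δ = Σδ_i = -0.2101 mm.

-0.210 mm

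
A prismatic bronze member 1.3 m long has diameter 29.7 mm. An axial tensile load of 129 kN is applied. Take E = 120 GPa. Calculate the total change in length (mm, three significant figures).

2.02 mm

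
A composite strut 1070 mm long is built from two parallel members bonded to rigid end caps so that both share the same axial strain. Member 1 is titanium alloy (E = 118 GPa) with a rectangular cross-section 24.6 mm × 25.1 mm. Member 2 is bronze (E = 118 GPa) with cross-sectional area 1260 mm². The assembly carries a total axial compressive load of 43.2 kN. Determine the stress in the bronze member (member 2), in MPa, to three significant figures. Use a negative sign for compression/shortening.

-23.0 MPa

A_1 = 617.5 mm².
Equal strain + equilibrium ⇒ each member carries load in proportion to AE: A₁E₁ = 72860000 N, A₂E₂ = 148700000 N, ΣAE = 221500000 N.
σ₂ = P·E₂/ΣAE = -43200·118000/221500000 = -23.01 MPa.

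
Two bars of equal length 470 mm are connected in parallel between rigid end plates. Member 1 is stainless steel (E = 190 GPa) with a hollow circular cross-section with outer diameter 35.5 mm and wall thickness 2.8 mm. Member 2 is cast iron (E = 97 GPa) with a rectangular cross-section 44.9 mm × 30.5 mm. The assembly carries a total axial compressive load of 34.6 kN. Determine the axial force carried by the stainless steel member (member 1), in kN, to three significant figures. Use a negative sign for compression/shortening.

-10.1 kN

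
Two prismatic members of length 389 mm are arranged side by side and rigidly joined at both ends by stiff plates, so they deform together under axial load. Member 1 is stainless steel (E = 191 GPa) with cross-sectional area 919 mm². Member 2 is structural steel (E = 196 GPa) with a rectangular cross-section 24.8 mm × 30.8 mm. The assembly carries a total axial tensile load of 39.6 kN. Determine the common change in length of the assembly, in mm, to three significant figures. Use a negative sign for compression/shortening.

0.0474 mm

A_2 = 763.8 mm².
Equal strain + equilibrium ⇒ each member carries load in proportion to AE: A₁E₁ = 175500000 N, A₂E₂ = 149700000 N, ΣAE = 325200000 N.
δ = PL/ΣAE = 39600·389/325200000 = 0.04736 mm.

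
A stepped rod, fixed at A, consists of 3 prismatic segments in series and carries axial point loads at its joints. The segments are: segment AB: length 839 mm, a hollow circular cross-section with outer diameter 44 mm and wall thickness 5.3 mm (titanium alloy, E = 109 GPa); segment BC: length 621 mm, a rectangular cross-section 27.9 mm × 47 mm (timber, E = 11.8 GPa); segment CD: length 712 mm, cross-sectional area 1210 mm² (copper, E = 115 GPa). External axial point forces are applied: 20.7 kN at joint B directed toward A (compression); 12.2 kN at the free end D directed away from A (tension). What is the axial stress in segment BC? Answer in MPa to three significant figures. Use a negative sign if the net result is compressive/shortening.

9.30 MPa

Internal axial forces (sectioning from the free end, tension +): N_CD = 12.2 kN, N_BC = 12.2 kN, N_AB = -8.5 kN.
A_BC = 1311 mm².
σ_BC = N_BC/A_BC = 12200/1311 = 9.304 MPa.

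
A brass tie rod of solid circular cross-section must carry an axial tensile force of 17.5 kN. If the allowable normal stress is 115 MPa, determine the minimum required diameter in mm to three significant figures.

Required area A ≥ P/σ_allow = 17500/115 = 152.2 mm².
For a solid circular section, d ≥ √(4A/π) = 13.92 mm.

13.9 mm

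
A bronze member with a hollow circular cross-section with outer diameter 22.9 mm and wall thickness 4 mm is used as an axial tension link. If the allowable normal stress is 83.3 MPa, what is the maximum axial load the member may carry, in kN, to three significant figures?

A = 237.5 mm².
P_max = σ_allow · A = 83.3 · 237.5 = 19780 N = 19.78 kN.

19.8 kN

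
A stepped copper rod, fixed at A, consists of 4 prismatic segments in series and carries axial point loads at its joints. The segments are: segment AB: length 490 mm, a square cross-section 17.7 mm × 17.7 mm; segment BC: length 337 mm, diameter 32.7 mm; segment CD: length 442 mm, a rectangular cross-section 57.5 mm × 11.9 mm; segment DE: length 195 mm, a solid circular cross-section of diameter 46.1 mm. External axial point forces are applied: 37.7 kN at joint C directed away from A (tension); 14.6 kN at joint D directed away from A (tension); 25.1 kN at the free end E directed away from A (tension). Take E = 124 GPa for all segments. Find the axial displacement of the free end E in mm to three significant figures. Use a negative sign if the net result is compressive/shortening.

1.46 mm

Internal axial forces (sectioning from the free end, tension +): N_DE = 25.1 kN, N_CD = 39.7 kN, N_BC = 77.4 kN, N_AB = 77.4 kN.
A_AB = 313.3 mm².
A_BC = 839.8 mm².
A_CD = 684.2 mm².
A_DE = 1669 mm².
δ_AB = 77400·490/(313.3·124000) = 0.9763 mm
δ_BC = 77400·337/(839.8·124000) = 0.2505 mm
δ_CD = 39700·442/(684.2·124000) = 0.2068 mm
δ_DE = 25100·195/(1669·124000) = 0.02365 mm
δ = Σδ_i = 1.457 mm.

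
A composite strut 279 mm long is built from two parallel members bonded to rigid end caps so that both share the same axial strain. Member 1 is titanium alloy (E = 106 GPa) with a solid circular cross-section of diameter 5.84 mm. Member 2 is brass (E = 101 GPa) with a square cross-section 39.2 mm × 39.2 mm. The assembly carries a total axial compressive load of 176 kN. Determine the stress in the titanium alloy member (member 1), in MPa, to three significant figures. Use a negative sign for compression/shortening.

A_1 = 26.79 mm².
A_2 = 1537 mm².
Equal strain + equilibrium ⇒ each member carries load in proportion to AE: A₁E₁ = 2839000 N, A₂E₂ = 155200000 N, ΣAE = 158000000 N.
σ₁ = P·E₁/ΣAE = -176000·106000/158000000 = -118 MPa.

-118 MPa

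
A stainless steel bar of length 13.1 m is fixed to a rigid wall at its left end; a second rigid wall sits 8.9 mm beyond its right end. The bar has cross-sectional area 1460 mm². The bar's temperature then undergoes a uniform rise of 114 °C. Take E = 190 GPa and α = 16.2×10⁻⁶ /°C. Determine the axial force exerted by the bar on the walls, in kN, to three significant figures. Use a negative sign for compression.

Free thermal expansion αLΔT = 16.2e-6 · 13100 · 114 = 24.19 mm.
The walls engage after the gap closes; constrained expansion = 24.19 − 8.9 = 15.29 mm.
The walls impose strain ε = −(15.29)/13100 = -1.1674e-03; σ = Eε = 190000 · -1.1674e-03 = -221.8 MPa.
Wall reaction R = σ·A = -221.8·1460 = -323800 N = -323.8 kN.

-324 kN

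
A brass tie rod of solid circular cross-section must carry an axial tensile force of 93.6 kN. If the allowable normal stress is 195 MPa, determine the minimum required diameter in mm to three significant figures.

Required area A ≥ P/σ_allow = 93600/195 = 480 mm².
For a solid circular section, d ≥ √(4A/π) = 24.72 mm.

24.7 mm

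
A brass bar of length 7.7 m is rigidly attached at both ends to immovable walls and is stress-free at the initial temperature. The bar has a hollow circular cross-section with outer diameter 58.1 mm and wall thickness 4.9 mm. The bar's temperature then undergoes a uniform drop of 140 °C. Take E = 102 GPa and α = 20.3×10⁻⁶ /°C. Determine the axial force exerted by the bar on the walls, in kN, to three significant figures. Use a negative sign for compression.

237 kN

Free thermal expansion αLΔT = 20.3e-6 · 7700 · -140 = -21.88 mm.
The walls impose strain ε = −(-21.88)/7700 = 2.8420e-03; σ = Eε = 102000 · 2.8420e-03 = 289.9 MPa.
Wall reaction R = σ·A = 289.9·819 = 237400 N = 237.4 kN.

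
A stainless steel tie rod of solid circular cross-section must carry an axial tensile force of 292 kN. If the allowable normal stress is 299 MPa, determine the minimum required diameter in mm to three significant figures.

35.3 mm

Required area A ≥ P/σ_allow = 292000/299 = 976.6 mm².
For a solid circular section, d ≥ √(4A/π) = 35.26 mm.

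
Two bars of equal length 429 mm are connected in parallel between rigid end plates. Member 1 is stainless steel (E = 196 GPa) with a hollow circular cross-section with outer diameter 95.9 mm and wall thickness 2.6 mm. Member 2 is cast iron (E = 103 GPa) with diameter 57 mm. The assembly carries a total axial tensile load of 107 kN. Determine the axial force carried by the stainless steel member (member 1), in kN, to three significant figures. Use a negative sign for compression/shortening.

A_1 = 762.1 mm².
A_2 = 2552 mm².
Equal strain + equilibrium ⇒ each member carries load in proportion to AE: A₁E₁ = 149400000 N, A₂E₂ = 262800000 N, ΣAE = 412200000 N.
F₁ = P·A₁E₁/ΣAE = 107000·149400000/412200000 = 38770 N.

38.8 kN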